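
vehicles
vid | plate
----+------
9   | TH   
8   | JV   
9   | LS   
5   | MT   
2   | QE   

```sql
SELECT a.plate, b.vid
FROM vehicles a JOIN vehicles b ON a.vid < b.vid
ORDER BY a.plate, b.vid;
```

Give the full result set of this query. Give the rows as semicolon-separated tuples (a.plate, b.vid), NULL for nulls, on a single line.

INNER JOIN keeps only pairs where the ON condition holds.
Matching on a.vid < b.vid.
Matched pairs: 9.

(JV, 9); (JV, 9); (MT, 8); (MT, 9); (MT, 9); (QE, 5); (QE, 8); (QE, 9); (QE, 9)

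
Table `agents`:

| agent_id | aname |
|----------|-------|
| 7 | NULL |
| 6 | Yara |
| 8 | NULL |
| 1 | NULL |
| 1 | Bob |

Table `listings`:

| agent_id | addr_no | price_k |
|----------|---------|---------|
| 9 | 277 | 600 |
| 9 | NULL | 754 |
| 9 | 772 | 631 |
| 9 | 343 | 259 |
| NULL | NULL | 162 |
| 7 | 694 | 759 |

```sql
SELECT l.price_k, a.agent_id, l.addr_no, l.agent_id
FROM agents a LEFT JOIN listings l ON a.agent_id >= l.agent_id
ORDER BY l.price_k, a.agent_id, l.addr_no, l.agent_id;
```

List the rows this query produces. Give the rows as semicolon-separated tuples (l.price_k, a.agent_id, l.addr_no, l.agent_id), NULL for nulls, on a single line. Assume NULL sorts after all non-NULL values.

LEFT JOIN keeps every row from `agents`; unmatched rows get NULL for `listings`'s columns.
Matching on a.agent_id >= l.agent_id. A NULL in a compared column never satisfies the condition.
- a (agent_id=7) pairs with 1 row(s) of l.
- a (agent_id=6) has no partner → padded with NULL.
- a (agent_id=8) pairs with 1 row(s) of l.
- a (agent_id=1) has no partner → padded with NULL.
- a (agent_id=1) has no partner → padded with NULL.
After projecting and ordering:
l.price_k | a.agent_id | l.addr_no | l.agent_id
759 | 7 | 694 | 7
759 | 8 | 694 | 7
NULL | 1 | NULL | NULL
NULL | 1 | NULL | NULL
NULL | 6 | NULL | NULL

(759, 7, 694, 7); (759, 8, 694, 7); (NULL, 1, NULL, NULL); (NULL, 1, NULL, NULL); (NULL, 6, NULL, NULL)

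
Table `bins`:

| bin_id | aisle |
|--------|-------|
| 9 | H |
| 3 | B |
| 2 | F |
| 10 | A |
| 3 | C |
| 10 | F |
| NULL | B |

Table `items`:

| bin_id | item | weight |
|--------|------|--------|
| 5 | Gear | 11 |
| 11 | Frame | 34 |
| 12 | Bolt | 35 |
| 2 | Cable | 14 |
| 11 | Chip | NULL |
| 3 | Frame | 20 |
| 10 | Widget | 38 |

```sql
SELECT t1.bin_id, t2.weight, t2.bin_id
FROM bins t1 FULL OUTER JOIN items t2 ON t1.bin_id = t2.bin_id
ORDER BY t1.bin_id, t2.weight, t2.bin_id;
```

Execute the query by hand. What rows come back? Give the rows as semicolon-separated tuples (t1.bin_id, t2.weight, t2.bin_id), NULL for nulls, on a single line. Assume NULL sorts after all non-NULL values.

FULL OUTER JOIN keeps every row from both sides; unmatched rows get NULL for the other side's columns.
Matching on t1.bin_id = t2.bin_id. A NULL in a compared column never satisfies the condition.
- bin_id=9: no t2 row matches, row kept with t2 columns NULL.
- bin_id=3: 1 matching t2 row(s), so 1 row(s) emitted.
- bin_id=2: 1 matching t2 row(s), so 1 row(s) emitted.
- bin_id=10: 1 matching t2 row(s), so 1 row(s) emitted.
- bin_id=3: 1 matching t2 row(s), so 1 row(s) emitted.
- bin_id=10: 1 matching t2 row(s), so 1 row(s) emitted.
- bin_id=NULL: no t2 row matches, row kept with t2 columns NULL.
- 4 t2 row(s) had no t1 match → kept, t1 columns NULL.

(2, 14, 2); (3, 20, 3); (3, 20, 3); (9, NULL, NULL); (10, 38, 10); (10, 38, 10); (NULL, 11, 5); (NULL, 34, 11); (NULL, 35, 12); (NULL, NULL, 11); (NULL, NULL, NULL)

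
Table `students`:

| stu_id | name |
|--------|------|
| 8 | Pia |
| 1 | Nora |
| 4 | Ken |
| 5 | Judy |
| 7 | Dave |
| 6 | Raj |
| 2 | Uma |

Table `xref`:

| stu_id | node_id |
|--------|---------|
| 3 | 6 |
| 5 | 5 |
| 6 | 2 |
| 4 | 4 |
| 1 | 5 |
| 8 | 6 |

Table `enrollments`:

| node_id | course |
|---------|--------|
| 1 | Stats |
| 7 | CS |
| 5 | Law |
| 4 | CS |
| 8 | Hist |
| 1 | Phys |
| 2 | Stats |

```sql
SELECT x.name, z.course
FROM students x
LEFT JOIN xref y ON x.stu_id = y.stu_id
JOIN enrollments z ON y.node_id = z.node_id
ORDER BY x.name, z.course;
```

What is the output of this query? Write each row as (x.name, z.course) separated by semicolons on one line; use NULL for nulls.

Step 1 — x LEFT JOIN y on stu_id → 7 row(s).
Then INNER JOIN `enrollments z` on node_id: keep only rows whose y.node_id appears in z.

(Judy, Law); (Ken, CS); (Nora, Law); (Raj, Stats)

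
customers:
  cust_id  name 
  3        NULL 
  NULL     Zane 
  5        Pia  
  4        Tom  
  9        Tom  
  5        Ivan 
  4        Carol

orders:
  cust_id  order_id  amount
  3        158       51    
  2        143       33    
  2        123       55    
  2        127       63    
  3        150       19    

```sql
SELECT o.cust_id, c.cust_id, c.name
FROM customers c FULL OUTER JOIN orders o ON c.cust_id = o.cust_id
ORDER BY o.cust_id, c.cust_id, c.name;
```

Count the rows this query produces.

11

FULL OUTER JOIN keeps every row from both sides; unmatched rows get NULL for the other side's columns.
Matching on c.cust_id = o.cust_id. A NULL in a compared column never satisfies the condition.
- c[0] cust_id=3 → 2 match(es) in o → 2 row(s).
- c[1] cust_id=NULL → no match; kept with NULLs on the o side.
- c[2] cust_id=5 → no match; kept with NULLs on the o side.
- c[3] cust_id=4 → no match; kept with NULLs on the o side.
- c[4] cust_id=9 → no match; kept with NULLs on the o side.
- c[5] cust_id=5 → no match; kept with NULLs on the o side.
- c[6] cust_id=4 → no match; kept with NULLs on the o side.
- 3 row(s) from o found no c partner → padded with NULL.
Total: 2 matched + 9 padded = 11 rows.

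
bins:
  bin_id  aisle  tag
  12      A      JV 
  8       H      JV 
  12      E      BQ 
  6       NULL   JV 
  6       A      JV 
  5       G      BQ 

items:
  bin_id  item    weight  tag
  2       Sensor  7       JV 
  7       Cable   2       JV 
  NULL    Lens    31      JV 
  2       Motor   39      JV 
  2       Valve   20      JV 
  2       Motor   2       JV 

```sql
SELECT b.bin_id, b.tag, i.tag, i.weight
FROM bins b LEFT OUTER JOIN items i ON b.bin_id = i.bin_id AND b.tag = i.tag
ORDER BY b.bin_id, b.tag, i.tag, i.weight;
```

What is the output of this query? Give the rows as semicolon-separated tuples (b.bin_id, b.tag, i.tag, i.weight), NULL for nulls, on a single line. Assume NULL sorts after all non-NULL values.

(5, BQ, NULL, NULL); (6, JV, NULL, NULL); (6, JV, NULL, NULL); (8, JV, NULL, NULL); (12, BQ, NULL, NULL); (12, JV, NULL, NULL)

LEFT JOIN keeps every row from `bins`; unmatched rows get NULL for `items`'s columns.
Matching on b.bin_id = i.bin_id AND b.tag = i.tag. A NULL in a compared column never satisfies the condition.
- b (bin_id=12, tag=JV) has no partner → padded with NULL.
- b (bin_id=8, tag=JV) has no partner → padded with NULL.
- b (bin_id=12, tag=BQ) has no partner → padded with NULL.
- b (bin_id=6, tag=JV) has no partner → padded with NULL.
- b (bin_id=6, tag=JV) has no partner → padded with NULL.
- b (bin_id=5, tag=BQ) has no partner → padded with NULL.
After projecting and ordering:
b.bin_id | b.tag | i.tag | i.weight
5 | BQ | NULL | NULL
6 | JV | NULL | NULL
6 | JV | NULL | NULL
8 | JV | NULL | NULL
12 | BQ | NULL | NULL
12 | JV | NULL | NULL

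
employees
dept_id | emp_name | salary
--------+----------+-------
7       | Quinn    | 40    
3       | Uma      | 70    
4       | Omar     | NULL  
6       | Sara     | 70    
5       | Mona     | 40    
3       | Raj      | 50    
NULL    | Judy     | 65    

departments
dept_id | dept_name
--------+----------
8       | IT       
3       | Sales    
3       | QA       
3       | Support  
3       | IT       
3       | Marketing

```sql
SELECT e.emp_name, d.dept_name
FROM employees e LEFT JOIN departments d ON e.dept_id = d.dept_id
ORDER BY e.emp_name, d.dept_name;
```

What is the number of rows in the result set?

LEFT JOIN keeps every row from `employees`; unmatched rows get NULL for `departments`'s columns.
Matching on e.dept_id = d.dept_id. A NULL in a compared column never satisfies the condition.
- e row (dept_id=7): no match → kept, d columns NULL.
- e row (dept_id=3): matches 5 d row(s) → 5 output row(s).
- e row (dept_id=4): no match → kept, d columns NULL.
- e row (dept_id=6): no match → kept, d columns NULL.
- e row (dept_id=5): no match → kept, d columns NULL.
- e row (dept_id=3): matches 5 d row(s) → 5 output row(s).
- e row (dept_id=NULL): no match → kept, d columns NULL.
Total: 10 matched + 5 padded = 15 rows.

15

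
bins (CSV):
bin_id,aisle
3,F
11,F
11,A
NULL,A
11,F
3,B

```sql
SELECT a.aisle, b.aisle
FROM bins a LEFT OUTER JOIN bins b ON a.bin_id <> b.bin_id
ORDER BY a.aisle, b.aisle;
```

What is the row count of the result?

13

LEFT JOIN keeps every row from `bins a`; unmatched rows get NULL for `bins b`'s columns.
Matching on a.bin_id <> b.bin_id. A NULL in a compared column never satisfies the condition.
- bin_id=3: 3 matching b row(s), so 3 row(s) emitted.
- bin_id=11: 2 matching b row(s), so 2 row(s) emitted.
- bin_id=11: 2 matching b row(s), so 2 row(s) emitted.
- bin_id=NULL: no b row matches, row kept with b columns NULL.
- bin_id=11: 2 matching b row(s), so 2 row(s) emitted.
- bin_id=3: 3 matching b row(s), so 3 row(s) emitted.
Total: 12 matched + 1 padded = 13 rows.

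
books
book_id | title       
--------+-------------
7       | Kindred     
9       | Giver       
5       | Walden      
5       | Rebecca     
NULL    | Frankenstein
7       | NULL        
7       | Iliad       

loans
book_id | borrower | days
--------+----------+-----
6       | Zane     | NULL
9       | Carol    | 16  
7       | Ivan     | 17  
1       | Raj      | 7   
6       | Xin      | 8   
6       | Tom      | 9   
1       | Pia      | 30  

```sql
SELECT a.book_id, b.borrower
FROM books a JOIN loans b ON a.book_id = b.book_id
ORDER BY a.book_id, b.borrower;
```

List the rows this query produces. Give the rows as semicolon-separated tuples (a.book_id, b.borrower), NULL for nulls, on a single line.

INNER JOIN keeps only pairs where the ON condition holds.
Matching on a.book_id = b.book_id. A NULL in a compared column never satisfies the condition.
- book_id=7: 1 matching b row(s), so 1 row(s) emitted.
- book_id=9: 1 matching b row(s), so 1 row(s) emitted.
- book_id=5: no matching b row, dropped.
- book_id=5: no matching b row, dropped.
- book_id=NULL: no matching b row, dropped.
- book_id=7: 1 matching b row(s), so 1 row(s) emitted.
- book_id=7: 1 matching b row(s), so 1 row(s) emitted.
After projecting and ordering:
a.book_id | b.borrower
7 | Ivan
7 | Ivan
7 | Ivan
9 | Carol

(7, Ivan); (7, Ivan); (7, Ivan); (9, Carol)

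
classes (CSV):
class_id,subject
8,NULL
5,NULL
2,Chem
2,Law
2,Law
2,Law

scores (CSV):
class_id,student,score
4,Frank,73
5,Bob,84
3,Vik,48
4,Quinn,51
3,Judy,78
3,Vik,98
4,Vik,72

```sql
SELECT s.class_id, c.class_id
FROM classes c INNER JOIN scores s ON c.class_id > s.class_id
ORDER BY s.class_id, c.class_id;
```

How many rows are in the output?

13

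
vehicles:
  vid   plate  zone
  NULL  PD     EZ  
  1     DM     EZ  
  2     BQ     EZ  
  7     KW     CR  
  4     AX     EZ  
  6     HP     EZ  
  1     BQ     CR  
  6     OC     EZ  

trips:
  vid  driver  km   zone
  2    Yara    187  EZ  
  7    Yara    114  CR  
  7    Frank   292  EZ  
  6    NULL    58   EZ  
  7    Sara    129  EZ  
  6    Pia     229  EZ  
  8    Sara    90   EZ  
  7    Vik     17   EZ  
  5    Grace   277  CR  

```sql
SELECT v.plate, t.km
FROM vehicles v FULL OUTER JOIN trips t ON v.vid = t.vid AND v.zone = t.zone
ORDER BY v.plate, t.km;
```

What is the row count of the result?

15

FULL OUTER JOIN keeps every row from both sides; unmatched rows get NULL for the other side's columns.
Matching on v.vid = t.vid AND v.zone = t.zone. A NULL in a compared column never satisfies the condition.
Matched pairs: 6; unmatched v rows kept: 4; unmatched t rows kept: 5.
Total: 6 matched + 9 padded = 15 rows.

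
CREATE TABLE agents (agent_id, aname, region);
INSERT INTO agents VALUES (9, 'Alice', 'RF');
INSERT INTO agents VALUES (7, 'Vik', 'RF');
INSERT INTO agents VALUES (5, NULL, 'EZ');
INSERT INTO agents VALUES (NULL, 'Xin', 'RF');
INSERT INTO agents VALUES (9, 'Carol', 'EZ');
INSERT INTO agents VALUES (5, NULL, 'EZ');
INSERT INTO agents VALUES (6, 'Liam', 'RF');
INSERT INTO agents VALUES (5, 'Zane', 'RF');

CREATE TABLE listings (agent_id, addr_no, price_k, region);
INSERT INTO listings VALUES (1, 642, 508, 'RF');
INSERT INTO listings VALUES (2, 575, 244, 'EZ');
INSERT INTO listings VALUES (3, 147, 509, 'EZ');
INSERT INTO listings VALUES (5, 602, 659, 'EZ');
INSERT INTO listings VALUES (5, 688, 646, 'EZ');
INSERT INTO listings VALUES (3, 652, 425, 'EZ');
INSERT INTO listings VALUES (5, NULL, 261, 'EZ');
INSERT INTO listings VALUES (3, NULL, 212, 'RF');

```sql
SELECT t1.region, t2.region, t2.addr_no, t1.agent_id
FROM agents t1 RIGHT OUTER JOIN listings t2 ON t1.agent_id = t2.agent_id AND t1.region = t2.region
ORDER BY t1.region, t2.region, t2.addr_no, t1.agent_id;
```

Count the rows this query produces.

11

RIGHT JOIN keeps every row from `listings`; unmatched rows get NULL for `agents`'s columns.
Matching on t1.agent_id = t2.agent_id AND t1.region = t2.region. A NULL in a compared column never satisfies the condition.
- t1 (agent_id=9, region=RF) has no partner in t2.
- t1 (agent_id=7, region=RF) has no partner in t2.
- t1 (agent_id=5, region=EZ) pairs with 3 row(s) of t2.
- t1 (agent_id=NULL, region=RF) has no partner in t2.
- t1 (agent_id=9, region=EZ) has no partner in t2.
- t1 (agent_id=5, region=EZ) pairs with 3 row(s) of t2.
- t1 (agent_id=6, region=RF) has no partner in t2.
- t1 (agent_id=5, region=RF) has no partner in t2.
- 5 t2 row(s) had no t1 match → kept, t1 columns NULL.
Total: 6 matched + 5 padded = 11 rows.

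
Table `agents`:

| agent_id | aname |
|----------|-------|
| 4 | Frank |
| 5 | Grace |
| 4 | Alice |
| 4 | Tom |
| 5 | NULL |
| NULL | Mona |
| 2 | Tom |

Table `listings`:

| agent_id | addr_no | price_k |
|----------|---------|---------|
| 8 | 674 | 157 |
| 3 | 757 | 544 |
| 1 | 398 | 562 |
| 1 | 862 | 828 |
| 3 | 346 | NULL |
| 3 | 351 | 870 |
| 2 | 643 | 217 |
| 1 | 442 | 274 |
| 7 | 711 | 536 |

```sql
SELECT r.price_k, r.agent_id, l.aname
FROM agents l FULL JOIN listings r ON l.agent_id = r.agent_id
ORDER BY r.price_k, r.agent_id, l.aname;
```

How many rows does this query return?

15

FULL OUTER JOIN keeps every row from both sides; unmatched rows get NULL for the other side's columns.
Matching on l.agent_id = r.agent_id. A NULL in a compared column never satisfies the condition.
- l row (agent_id=4): no match → kept, r columns NULL.
- l row (agent_id=5): no match → kept, r columns NULL.
- l row (agent_id=4): no match → kept, r columns NULL.
- l row (agent_id=4): no match → kept, r columns NULL.
- l row (agent_id=5): no match → kept, r columns NULL.
- l row (agent_id=NULL): no match → kept, r columns NULL.
- l row (agent_id=2): matches 1 r row(s) → 1 output row(s).
- 8 r row(s) had no l match → kept, l columns NULL.
Total: 1 matched + 14 padded = 15 rows.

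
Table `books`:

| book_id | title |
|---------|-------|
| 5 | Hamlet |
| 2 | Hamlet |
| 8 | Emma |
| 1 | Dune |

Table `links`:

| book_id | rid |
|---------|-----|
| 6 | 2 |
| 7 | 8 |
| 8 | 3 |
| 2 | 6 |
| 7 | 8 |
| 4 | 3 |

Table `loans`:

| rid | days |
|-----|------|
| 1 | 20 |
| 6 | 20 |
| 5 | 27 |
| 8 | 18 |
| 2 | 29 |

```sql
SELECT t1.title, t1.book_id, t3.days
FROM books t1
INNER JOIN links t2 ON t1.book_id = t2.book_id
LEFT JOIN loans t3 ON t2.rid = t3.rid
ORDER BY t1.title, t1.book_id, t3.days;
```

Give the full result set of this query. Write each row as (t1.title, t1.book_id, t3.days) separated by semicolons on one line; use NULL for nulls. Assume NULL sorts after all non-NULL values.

(Emma, 8, NULL); (Hamlet, 2, 20)

Joins associate left-to-right: books INNER JOIN links on book_id gives 2 intermediate row(s).
Then LEFT JOIN `loans t3` on rid: each of those 2 rows is kept; rows whose t2.rid has no match in t3 get NULL for t3's columns.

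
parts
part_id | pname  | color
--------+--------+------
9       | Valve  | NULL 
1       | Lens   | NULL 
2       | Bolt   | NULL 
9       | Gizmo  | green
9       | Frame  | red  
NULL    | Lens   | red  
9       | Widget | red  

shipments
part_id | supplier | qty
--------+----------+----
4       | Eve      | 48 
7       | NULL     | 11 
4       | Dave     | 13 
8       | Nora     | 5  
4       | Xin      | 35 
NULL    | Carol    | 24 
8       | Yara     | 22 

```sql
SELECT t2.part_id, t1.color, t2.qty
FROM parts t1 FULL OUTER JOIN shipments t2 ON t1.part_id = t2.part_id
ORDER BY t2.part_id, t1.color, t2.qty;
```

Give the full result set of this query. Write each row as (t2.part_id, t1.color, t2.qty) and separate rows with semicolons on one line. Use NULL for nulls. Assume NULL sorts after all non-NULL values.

(4, NULL, 13); (4, NULL, 35); (4, NULL, 48); (7, NULL, 11); (8, NULL, 5); (8, NULL, 22); (NULL, green, NULL); (NULL, red, NULL); (NULL, red, NULL); (NULL, red, NULL); (NULL, NULL, 24); (NULL, NULL, NULL); (NULL, NULL, NULL); (NULL, NULL, NULL)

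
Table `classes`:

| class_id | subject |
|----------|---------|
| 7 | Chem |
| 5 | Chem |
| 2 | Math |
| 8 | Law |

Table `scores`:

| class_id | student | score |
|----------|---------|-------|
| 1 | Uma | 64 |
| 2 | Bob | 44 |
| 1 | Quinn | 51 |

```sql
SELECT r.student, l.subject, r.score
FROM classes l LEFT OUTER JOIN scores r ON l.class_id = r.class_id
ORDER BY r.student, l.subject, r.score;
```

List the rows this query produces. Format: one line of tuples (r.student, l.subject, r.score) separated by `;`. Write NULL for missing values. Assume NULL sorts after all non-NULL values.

(Bob, Math, 44); (NULL, Chem, NULL); (NULL, Chem, NULL); (NULL, Law, NULL)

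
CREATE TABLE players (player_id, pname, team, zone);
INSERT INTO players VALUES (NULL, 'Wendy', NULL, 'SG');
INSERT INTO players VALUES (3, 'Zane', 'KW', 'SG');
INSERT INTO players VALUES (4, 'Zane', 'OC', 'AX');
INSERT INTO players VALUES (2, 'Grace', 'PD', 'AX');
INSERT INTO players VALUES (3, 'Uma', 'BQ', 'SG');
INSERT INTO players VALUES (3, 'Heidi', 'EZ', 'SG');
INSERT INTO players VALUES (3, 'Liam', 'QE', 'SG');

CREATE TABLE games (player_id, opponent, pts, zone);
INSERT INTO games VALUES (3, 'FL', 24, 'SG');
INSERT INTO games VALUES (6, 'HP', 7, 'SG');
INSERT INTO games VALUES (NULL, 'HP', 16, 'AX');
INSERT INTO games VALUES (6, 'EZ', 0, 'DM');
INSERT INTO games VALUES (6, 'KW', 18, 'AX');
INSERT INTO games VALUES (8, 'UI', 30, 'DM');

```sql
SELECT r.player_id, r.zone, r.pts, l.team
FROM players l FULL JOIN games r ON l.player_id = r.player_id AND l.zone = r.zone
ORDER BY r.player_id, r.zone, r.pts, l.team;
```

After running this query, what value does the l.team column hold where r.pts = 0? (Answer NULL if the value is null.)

FULL OUTER JOIN keeps every row from both sides; unmatched rows get NULL for the other side's columns.
Matching on l.player_id = r.player_id AND l.zone = r.zone. A NULL in a compared column never satisfies the condition.
- player_id=NULL, zone=SG: no r row matches, row kept with r columns NULL.
- player_id=3, zone=SG: 1 matching r row(s), so 1 row(s) emitted.
- player_id=4, zone=AX: no r row matches, row kept with r columns NULL.
- player_id=2, zone=AX: no r row matches, row kept with r columns NULL.
- player_id=3, zone=SG: 1 matching r row(s), so 1 row(s) emitted.
- player_id=3, zone=SG: 1 matching r row(s), so 1 row(s) emitted.
- player_id=3, zone=SG: 1 matching r row(s), so 1 row(s) emitted.
- plus 5 unmatched r row(s), each kept with NULL l columns.

NULL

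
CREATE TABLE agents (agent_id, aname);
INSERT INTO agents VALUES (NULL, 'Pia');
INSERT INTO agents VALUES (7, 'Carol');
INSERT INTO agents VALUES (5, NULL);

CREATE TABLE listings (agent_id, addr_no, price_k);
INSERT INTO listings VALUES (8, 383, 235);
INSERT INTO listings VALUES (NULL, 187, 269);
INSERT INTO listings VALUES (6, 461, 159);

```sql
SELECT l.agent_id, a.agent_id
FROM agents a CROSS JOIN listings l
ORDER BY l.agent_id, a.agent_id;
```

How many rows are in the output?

9

CROSS JOIN pairs every row of `agents` with every row of `listings`: 3 × 3 = 9 rows.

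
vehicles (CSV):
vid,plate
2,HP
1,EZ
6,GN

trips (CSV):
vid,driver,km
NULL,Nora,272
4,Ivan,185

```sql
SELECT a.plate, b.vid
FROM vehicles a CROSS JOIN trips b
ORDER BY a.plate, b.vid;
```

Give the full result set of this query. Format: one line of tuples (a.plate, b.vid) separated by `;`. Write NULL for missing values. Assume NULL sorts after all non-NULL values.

CROSS JOIN pairs every row of `vehicles` with every row of `trips`: 3 × 2 = 6 rows.
After projecting and ordering:
a.plate | b.vid
EZ | 4
EZ | NULL
GN | 4
GN | NULL
HP | 4
HP | NULL

(EZ, 4); (EZ, NULL); (GN, 4); (GN, NULL); (HP, 4); (HP, NULL)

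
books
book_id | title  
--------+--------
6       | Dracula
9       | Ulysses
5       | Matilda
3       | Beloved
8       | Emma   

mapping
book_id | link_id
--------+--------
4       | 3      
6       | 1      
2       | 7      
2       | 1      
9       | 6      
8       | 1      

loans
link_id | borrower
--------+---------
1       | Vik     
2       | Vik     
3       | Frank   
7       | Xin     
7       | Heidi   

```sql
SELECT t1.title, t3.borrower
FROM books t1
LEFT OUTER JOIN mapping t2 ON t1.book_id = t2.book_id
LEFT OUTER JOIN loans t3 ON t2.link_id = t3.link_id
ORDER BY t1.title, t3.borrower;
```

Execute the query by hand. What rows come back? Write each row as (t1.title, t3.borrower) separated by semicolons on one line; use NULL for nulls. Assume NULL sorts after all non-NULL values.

Joins associate left-to-right: books LEFT JOIN mapping on book_id gives 5 intermediate row(s).
Then LEFT JOIN `loans t3` on link_id: each of those 5 rows is kept; rows whose t2.link_id has no match in t3 get NULL for t3's columns.

(Beloved, NULL); (Dracula, Vik); (Emma, Vik); (Matilda, NULL); (Ulysses, NULL)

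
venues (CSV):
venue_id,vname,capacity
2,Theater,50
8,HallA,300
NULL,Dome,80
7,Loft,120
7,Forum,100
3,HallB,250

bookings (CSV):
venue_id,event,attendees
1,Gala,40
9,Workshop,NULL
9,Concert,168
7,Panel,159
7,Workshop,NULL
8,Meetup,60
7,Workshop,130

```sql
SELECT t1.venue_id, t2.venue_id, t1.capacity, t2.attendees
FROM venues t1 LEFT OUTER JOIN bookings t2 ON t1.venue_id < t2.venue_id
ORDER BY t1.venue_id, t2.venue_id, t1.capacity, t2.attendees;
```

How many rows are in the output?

21

LEFT JOIN keeps every row from `venues`; unmatched rows get NULL for `bookings`'s columns.
Matching on t1.venue_id < t2.venue_id. A NULL in a compared column never satisfies the condition.
Matched pairs: 20; unmatched t1 rows kept: 1.
Total: 20 matched + 1 padded = 21 rows.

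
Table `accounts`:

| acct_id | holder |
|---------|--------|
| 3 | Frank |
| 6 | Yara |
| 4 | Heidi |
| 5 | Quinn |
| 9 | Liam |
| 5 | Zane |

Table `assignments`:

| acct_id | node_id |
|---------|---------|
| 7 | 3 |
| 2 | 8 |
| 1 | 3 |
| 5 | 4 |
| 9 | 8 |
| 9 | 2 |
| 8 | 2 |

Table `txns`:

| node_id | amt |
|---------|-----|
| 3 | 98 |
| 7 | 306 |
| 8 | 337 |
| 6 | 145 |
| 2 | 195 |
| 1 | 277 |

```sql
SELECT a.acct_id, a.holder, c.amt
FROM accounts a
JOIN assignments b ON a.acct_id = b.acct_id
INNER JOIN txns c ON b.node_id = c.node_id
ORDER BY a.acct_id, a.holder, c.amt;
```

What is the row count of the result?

2

Evaluate left to right. First `accounts a INNER JOIN assignments b` on acct_id: 4 row(s).
Then INNER JOIN `txns c` on node_id: keep only rows whose b.node_id appears in c.
Result: 2 row(s).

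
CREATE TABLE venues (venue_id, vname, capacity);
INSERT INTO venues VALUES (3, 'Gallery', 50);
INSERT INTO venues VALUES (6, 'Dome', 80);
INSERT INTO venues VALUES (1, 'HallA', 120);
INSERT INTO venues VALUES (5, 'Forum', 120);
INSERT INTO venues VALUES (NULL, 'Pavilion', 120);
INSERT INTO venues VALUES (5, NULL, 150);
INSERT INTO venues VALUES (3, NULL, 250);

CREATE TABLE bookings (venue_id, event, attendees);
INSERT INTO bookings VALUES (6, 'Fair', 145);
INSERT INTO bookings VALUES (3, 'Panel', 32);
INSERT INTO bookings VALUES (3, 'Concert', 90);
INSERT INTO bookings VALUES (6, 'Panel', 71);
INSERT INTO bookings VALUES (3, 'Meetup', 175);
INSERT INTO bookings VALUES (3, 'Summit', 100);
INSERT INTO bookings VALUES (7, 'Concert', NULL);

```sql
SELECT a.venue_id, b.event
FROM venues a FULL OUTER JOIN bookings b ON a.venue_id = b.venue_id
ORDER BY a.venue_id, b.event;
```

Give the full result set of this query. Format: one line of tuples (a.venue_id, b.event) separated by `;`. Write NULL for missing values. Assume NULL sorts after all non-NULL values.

FULL OUTER JOIN keeps every row from both sides; unmatched rows get NULL for the other side's columns.
Matching on a.venue_id = b.venue_id. A NULL in a compared column never satisfies the condition.
- a (venue_id=3) pairs with 4 row(s) of b.
- a (venue_id=6) pairs with 2 row(s) of b.
- a (venue_id=1) has no partner → padded with NULL.
- a (venue_id=5) has no partner → padded with NULL.
- a (venue_id=NULL) has no partner → padded with NULL.
- a (venue_id=5) has no partner → padded with NULL.
- a (venue_id=3) pairs with 4 row(s) of b.
- plus 1 unmatched b row(s), each kept with NULL a columns.

(1, NULL); (3, Concert); (3, Concert); (3, Meetup); (3, Meetup); (3, Panel); (3, Panel); (3, Summit); (3, Summit); (5, NULL); (5, NULL); (6, Fair); (6, Panel); (NULL, Concert); (NULL, NULL)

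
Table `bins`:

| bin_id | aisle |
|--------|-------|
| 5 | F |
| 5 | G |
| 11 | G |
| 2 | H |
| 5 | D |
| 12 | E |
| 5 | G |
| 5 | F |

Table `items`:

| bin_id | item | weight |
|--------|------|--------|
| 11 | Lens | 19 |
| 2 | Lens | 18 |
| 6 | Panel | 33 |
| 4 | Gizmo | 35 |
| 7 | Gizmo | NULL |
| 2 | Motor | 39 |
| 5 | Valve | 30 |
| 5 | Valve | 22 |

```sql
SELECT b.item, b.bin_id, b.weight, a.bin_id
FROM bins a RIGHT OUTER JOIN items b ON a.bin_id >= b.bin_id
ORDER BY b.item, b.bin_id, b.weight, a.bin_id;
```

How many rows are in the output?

RIGHT JOIN keeps every row from `items`; unmatched rows get NULL for `bins`'s columns.
Matching on a.bin_id >= b.bin_id.
- a (bin_id=5) pairs with 5 row(s) of b.
- a (bin_id=5) pairs with 5 row(s) of b.
- a (bin_id=11) pairs with 8 row(s) of b.
- a (bin_id=2) pairs with 2 row(s) of b.
- a (bin_id=5) pairs with 5 row(s) of b.
- a (bin_id=12) pairs with 8 row(s) of b.
- a (bin_id=5) pairs with 5 row(s) of b.
- a (bin_id=5) pairs with 5 row(s) of b.
- every b row matched at least one a row.
Total: 43 rows.

43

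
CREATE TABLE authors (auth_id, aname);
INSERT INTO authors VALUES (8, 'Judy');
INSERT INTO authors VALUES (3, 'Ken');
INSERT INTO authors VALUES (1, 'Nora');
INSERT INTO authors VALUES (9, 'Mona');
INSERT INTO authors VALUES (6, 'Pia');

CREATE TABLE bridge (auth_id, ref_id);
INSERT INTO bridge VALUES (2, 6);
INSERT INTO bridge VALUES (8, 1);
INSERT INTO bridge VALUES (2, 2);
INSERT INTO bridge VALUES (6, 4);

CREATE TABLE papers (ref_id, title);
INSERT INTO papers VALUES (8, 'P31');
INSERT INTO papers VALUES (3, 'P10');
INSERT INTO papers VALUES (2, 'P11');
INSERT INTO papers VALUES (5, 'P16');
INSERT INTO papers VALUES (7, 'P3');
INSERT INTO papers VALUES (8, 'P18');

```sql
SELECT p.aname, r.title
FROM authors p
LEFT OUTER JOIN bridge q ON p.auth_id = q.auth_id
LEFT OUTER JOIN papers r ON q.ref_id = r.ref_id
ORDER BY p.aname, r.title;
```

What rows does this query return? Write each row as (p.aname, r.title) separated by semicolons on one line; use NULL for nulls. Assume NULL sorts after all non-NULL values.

(Judy, NULL); (Ken, NULL); (Mona, NULL); (Nora, NULL); (Pia, NULL)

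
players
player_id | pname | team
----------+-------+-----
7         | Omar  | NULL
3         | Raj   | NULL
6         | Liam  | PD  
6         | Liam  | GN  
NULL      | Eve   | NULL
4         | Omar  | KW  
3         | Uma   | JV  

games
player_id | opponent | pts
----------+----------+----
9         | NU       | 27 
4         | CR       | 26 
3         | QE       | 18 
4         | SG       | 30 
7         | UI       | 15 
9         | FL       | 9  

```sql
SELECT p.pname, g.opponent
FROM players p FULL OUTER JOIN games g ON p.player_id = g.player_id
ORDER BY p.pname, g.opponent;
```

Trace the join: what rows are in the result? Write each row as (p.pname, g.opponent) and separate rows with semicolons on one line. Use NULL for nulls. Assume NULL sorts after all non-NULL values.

(Eve, NULL); (Liam, NULL); (Liam, NULL); (Omar, CR); (Omar, SG); (Omar, UI); (Raj, QE); (Uma, QE); (NULL, FL); (NULL, NU)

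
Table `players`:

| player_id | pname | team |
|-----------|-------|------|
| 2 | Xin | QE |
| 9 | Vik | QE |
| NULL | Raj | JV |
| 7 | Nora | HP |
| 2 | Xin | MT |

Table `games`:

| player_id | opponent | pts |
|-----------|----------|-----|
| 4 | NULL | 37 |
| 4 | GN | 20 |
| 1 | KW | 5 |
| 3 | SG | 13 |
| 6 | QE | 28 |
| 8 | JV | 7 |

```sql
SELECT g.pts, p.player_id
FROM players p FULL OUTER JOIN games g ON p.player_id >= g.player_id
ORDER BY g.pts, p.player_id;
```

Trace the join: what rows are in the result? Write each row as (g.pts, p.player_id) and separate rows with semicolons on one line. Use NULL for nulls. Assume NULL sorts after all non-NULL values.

(5, 2); (5, 2); (5, 7); (5, 9); (7, 9); (13, 7); (13, 9); (20, 7); (20, 9); (28, 7); (28, 9); (37, 7); (37, 9); (NULL, NULL)

FULL OUTER JOIN keeps every row from both sides; unmatched rows get NULL for the other side's columns.
Matching on p.player_id >= g.player_id. A NULL in a compared column never satisfies the condition.
- p (player_id=2) pairs with 1 row(s) of g.
- p (player_id=9) pairs with 6 row(s) of g.
- p (player_id=NULL) has no partner → padded with NULL.
- p (player_id=7) pairs with 5 row(s) of g.
- p (player_id=2) pairs with 1 row(s) of g.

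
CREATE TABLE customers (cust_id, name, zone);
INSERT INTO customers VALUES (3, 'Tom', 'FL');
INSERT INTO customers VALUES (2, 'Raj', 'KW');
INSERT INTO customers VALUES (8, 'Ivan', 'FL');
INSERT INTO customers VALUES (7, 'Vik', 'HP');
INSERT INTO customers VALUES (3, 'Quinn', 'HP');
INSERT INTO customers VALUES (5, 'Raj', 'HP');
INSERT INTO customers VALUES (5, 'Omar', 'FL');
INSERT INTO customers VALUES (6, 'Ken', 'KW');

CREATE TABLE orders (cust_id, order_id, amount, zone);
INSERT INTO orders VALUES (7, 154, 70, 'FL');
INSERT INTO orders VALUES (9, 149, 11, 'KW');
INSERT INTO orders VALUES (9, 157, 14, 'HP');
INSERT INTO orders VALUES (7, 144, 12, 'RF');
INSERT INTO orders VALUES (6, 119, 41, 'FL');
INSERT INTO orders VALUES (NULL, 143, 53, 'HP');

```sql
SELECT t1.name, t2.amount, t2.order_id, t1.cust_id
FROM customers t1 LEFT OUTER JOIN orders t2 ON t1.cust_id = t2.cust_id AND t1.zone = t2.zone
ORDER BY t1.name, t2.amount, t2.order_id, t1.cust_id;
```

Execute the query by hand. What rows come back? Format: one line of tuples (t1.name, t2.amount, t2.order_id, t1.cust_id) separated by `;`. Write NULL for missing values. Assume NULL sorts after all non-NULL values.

(Ivan, NULL, NULL, 8); (Ken, NULL, NULL, 6); (Omar, NULL, NULL, 5); (Quinn, NULL, NULL, 3); (Raj, NULL, NULL, 2); (Raj, NULL, NULL, 5); (Tom, NULL, NULL, 3); (Vik, NULL, NULL, 7)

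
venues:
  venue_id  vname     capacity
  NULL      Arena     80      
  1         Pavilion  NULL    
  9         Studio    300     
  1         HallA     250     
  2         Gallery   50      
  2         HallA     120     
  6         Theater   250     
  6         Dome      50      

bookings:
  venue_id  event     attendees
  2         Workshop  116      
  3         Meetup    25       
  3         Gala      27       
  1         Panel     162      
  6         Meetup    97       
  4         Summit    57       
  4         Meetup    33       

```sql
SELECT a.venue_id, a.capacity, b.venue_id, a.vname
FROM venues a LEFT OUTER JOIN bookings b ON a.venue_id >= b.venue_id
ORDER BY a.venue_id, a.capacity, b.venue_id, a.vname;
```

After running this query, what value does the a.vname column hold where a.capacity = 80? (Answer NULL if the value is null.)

LEFT JOIN keeps every row from `venues`; unmatched rows get NULL for `bookings`'s columns.
Matching on a.venue_id >= b.venue_id. A NULL in a compared column never satisfies the condition.
- a row (venue_id=NULL): no match → kept, b columns NULL.
- a row (venue_id=1): matches 1 b row(s) → 1 output row(s).
- a row (venue_id=9): matches 7 b row(s) → 7 output row(s).
- a row (venue_id=1): matches 1 b row(s) → 1 output row(s).
- a row (venue_id=2): matches 2 b row(s) → 2 output row(s).
- a row (venue_id=2): matches 2 b row(s) → 2 output row(s).
- a row (venue_id=6): matches 7 b row(s) → 7 output row(s).
- a row (venue_id=6): matches 7 b row(s) → 7 output row(s).

Arena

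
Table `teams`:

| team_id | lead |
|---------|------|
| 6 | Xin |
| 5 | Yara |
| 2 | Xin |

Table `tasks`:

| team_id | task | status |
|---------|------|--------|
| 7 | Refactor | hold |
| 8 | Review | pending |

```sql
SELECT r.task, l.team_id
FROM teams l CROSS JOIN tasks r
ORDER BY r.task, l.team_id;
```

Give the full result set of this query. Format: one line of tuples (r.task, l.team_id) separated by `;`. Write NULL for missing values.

(Refactor, 2); (Refactor, 5); (Refactor, 6); (Review, 2); (Review, 5); (Review, 6)

CROSS JOIN pairs every row of `teams` with every row of `tasks`: 3 × 2 = 6 rows.
After projecting and ordering:
r.task | l.team_id
Refactor | 2
Refactor | 5
Refactor | 6
Review | 2
Review | 5
Review | 6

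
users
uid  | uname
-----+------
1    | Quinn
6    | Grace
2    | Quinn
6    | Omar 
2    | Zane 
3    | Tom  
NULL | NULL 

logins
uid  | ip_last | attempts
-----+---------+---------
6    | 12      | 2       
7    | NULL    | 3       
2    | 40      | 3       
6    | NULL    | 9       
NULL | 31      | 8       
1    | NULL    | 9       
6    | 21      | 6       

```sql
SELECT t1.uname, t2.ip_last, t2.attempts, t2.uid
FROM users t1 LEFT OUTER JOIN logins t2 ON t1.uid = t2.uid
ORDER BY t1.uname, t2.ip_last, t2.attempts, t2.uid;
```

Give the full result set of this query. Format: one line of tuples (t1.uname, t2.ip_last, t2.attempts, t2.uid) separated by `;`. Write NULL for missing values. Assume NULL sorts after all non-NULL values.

LEFT JOIN keeps every row from `users`; unmatched rows get NULL for `logins`'s columns.
Matching on t1.uid = t2.uid. A NULL in a compared column never satisfies the condition.
- t1 row (uid=1): matches 1 t2 row(s) → 1 output row(s).
- t1 row (uid=6): matches 3 t2 row(s) → 3 output row(s).
- t1 row (uid=2): matches 1 t2 row(s) → 1 output row(s).
- t1 row (uid=6): matches 3 t2 row(s) → 3 output row(s).
- t1 row (uid=2): matches 1 t2 row(s) → 1 output row(s).
- t1 row (uid=3): no match → kept, t2 columns NULL.
- t1 row (uid=NULL): no match → kept, t2 columns NULL.

(Grace, 12, 2, 6); (Grace, 21, 6, 6); (Grace, NULL, 9, 6); (Omar, 12, 2, 6); (Omar, 21, 6, 6); (Omar, NULL, 9, 6); (Quinn, 40, 3, 2); (Quinn, NULL, 9, 1); (Tom, NULL, NULL, NULL); (Zane, 40, 3, 2); (NULL, NULL, NULL, NULL)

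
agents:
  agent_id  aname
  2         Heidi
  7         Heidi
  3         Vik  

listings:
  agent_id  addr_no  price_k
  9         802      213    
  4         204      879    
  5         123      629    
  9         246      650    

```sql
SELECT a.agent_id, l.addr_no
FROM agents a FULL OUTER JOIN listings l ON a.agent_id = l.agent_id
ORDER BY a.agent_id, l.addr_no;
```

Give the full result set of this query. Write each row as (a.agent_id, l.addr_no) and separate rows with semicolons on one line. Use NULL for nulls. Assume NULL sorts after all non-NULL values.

FULL OUTER JOIN keeps every row from both sides; unmatched rows get NULL for the other side's columns.
Matching on a.agent_id = l.agent_id.
Matched pairs: 0; unmatched a rows kept: 3; unmatched l rows kept: 4.

(2, NULL); (3, NULL); (7, NULL); (NULL, 123); (NULL, 204); (NULL, 246); (NULL, 802)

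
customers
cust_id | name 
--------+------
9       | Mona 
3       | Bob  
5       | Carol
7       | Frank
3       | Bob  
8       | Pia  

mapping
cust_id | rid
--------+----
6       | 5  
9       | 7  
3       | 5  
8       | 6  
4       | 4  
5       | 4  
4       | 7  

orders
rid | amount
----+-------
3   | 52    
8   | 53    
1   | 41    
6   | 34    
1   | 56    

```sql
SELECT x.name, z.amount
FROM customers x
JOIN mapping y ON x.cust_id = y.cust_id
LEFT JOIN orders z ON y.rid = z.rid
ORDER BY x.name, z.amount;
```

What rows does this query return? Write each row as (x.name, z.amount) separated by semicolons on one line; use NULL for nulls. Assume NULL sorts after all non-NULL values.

Step 1 — x INNER JOIN y on cust_id → 5 row(s).
Then LEFT JOIN `orders z` on rid: each of those 5 rows is kept; rows whose y.rid has no match in z get NULL for z's columns.

(Bob, NULL); (Bob, NULL); (Carol, NULL); (Mona, NULL); (Pia, 34)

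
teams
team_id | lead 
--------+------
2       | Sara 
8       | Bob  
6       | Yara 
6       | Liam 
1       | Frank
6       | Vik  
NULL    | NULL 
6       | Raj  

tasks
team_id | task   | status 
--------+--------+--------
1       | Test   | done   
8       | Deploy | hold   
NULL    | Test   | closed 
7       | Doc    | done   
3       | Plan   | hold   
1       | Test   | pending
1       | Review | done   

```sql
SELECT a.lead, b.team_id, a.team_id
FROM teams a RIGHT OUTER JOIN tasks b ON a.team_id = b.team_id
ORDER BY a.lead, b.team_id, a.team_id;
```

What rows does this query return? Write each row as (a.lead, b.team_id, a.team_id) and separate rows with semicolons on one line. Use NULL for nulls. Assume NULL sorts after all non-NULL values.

(Bob, 8, 8); (Frank, 1, 1); (Frank, 1, 1); (Frank, 1, 1); (NULL, 3, NULL); (NULL, 7, NULL); (NULL, NULL, NULL)

RIGHT JOIN keeps every row from `tasks`; unmatched rows get NULL for `teams`'s columns.
Matching on a.team_id = b.team_id. A NULL in a compared column never satisfies the condition.
Matched pairs: 4; unmatched b rows kept: 3.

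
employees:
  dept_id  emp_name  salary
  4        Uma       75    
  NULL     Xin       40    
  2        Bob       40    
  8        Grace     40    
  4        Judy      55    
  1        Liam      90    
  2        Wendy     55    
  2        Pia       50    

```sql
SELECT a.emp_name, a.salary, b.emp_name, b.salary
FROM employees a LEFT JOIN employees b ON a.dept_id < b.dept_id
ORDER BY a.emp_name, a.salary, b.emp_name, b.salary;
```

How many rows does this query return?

19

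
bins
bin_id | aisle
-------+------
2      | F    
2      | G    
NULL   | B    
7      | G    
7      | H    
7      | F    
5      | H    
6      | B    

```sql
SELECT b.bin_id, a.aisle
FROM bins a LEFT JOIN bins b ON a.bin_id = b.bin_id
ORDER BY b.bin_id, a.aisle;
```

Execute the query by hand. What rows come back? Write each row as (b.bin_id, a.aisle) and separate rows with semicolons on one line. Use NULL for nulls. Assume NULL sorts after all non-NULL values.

(2, F); (2, F); (2, G); (2, G); (5, H); (6, B); (7, F); (7, F); (7, F); (7, G); (7, G); (7, G); (7, H); (7, H); (7, H); (NULL, B)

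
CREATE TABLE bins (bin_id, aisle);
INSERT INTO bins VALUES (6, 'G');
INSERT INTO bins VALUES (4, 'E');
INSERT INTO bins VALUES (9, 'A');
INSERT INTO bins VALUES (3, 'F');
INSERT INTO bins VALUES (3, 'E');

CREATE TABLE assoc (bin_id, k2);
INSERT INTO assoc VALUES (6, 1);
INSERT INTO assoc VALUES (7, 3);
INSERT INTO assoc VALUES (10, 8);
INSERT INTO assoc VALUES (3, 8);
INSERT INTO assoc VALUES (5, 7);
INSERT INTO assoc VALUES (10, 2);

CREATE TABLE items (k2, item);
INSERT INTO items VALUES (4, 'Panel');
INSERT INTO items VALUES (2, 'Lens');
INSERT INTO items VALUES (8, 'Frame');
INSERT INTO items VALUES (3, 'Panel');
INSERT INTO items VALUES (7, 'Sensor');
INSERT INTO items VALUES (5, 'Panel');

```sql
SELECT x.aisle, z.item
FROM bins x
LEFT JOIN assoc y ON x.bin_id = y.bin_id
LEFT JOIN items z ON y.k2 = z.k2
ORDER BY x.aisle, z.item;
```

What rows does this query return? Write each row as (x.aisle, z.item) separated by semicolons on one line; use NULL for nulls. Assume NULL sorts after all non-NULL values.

(A, NULL); (E, Frame); (E, NULL); (F, Frame); (G, NULL)

Joins associate left-to-right: bins LEFT JOIN assoc on bin_id gives 5 intermediate row(s).
Then LEFT JOIN `items z` on k2: each of those 5 rows is kept; rows whose y.k2 has no match in z get NULL for z's columns.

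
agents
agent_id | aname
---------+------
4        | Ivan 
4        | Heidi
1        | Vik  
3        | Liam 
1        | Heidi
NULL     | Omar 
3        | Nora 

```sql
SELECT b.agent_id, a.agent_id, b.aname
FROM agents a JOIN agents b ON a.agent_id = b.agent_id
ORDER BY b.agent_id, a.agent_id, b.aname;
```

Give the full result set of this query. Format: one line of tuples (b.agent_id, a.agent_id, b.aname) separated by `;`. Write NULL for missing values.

INNER JOIN keeps only pairs where the ON condition holds.
Matching on a.agent_id = b.agent_id. A NULL in a compared column never satisfies the condition.
- agent_id=4: 2 matching b row(s), so 2 row(s) emitted.
- agent_id=4: 2 matching b row(s), so 2 row(s) emitted.
- agent_id=1: 2 matching b row(s), so 2 row(s) emitted.
- agent_id=3: 2 matching b row(s), so 2 row(s) emitted.
- agent_id=1: 2 matching b row(s), so 2 row(s) emitted.
- agent_id=NULL: no matching b row, dropped.
- agent_id=3: 2 matching b row(s), so 2 row(s) emitted.

(1, 1, Heidi); (1, 1, Heidi); (1, 1, Vik); (1, 1, Vik); (3, 3, Liam); (3, 3, Liam); (3, 3, Nora); (3, 3, Nora); (4, 4, Heidi); (4, 4, Heidi); (4, 4, Ivan); (4, 4, Ivan)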